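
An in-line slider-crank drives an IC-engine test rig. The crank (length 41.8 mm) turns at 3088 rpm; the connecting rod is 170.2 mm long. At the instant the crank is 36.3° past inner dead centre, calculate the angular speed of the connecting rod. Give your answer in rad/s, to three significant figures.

64.7

ω = 323.4 rad/s (converted from 3088 rpm).
The rod makes angle φ with the slider axis where L sinφ = r sinθ; differentiating, L cosφ·φ̇ = r ω cosθ.
L cosφ = √(L² − r² sin²θ) = 0.16839 m.
|ω_rod| = r ω |cosθ| / √(L² − r² sin²θ) = 0.0418·323.4·0.80593/0.16839 = 64.693 rad/s.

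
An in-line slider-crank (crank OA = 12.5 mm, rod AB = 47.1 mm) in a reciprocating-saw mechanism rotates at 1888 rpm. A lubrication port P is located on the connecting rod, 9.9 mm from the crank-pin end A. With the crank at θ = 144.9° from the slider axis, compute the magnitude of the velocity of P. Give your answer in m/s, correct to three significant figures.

ω = 197.7 rad/s.  Crank-pin speed |V_A| = rω = 2.4714 m/s, perpendicular to OA.
Rod angle: sinφ = −(r/L) sinθ ⇒ φ = -8.778°; ω_rod = −rω cosθ/√(L²−r²sin²θ) = +43.438 rad/s.
V_P = V_A + ω_rod × AP, with AP = 0.0099 m along the rod.
Components: V_Px = −rω sinθ − a·ω_rod·sinφ = -1.3554 m/s;  V_Py = rω cosθ + a·ω_rod·cosφ = -1.597 m/s.
|V_P| = √(V_Px² + V_Py²) = 2.0946 m/s.

2.09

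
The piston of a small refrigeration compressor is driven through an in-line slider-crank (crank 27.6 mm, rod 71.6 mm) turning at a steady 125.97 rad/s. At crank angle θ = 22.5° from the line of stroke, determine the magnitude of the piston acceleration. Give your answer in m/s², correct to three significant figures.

ω = 126 rad/s
x(θ) = r cosθ + √(L² − r² sin²θ); with ω constant, a = ω²·d²x/dθ².
d²x/dθ² = −r cosθ − r²(cos2θ)/√u − r⁴ sin²2θ/(4u^{3/2}),  u = L² − r² sin²θ = 0.005015 m².
Substituting r = 0.0276 m, L = 0.0716 m, θ = 22.5°: d²x/dθ² = -0.03331 m.
a = ω²·d²x/dθ² = (126)²·(-0.03331) = -528.57 m/s²;  |a| = 528.57 m/s².

529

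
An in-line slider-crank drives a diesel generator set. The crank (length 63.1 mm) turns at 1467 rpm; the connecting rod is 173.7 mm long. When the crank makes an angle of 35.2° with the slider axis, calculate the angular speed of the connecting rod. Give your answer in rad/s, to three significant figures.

ω = 153.6 rad/s (converted from 1467 rpm).
The rod makes angle φ with the slider axis where L sinφ = r sinθ; differentiating, L cosφ·φ̇ = r ω cosθ.
L cosφ = √(L² − r² sin²θ) = 0.16985 m.
|ω_rod| = r ω |cosθ| / √(L² − r² sin²θ) = 0.0631·153.6·0.81714/0.16985 = 46.636 rad/s.

46.6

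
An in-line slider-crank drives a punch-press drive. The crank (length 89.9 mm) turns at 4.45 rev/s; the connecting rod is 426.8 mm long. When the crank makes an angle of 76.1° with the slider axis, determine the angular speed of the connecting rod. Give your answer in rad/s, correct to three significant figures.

ω = 27.96 rad/s (converted from 4.45 rev/s).
The rod makes angle φ with the slider axis where L sinφ = r sinθ; differentiating, L cosφ·φ̇ = r ω cosθ.
L cosφ = √(L² − r² sin²θ) = 0.41778 m.
|ω_rod| = r ω |cosθ| / √(L² − r² sin²θ) = 0.0899·27.96·0.24023/0.41778 = 1.4453 rad/s.

1.45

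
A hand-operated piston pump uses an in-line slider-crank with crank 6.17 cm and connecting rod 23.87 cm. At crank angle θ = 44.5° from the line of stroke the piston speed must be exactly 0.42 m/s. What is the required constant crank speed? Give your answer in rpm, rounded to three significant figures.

78.1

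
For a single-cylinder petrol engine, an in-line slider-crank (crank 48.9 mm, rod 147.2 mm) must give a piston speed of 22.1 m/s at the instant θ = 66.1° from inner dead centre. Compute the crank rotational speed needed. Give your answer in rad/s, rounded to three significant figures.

For an in-line slider-crank, |v_piston| = rω|sinθ|·[1 + r cosθ/√(L² − r² sin²θ)].
With r = 0.0489 m, L = 0.1472 m, θ = 66.1°: the bracketed kinematic factor |dx/dθ| = 0.051022 m.
ω = v/|dx/dθ| = 22.1/0.051022 = 433.14 rad/s.

433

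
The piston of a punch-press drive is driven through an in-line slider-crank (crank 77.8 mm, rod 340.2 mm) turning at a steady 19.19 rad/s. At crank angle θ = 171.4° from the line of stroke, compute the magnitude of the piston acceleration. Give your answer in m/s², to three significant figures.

ω = 19.19 rad/s
x(θ) = r cosθ + √(L² − r² sin²θ); with ω constant, a = ω²·d²x/dθ².
d²x/dθ² = −r cosθ − r²(cos2θ)/√u − r⁴ sin²2θ/(4u^{3/2}),  u = L² − r² sin²θ = 0.115601 m².
Substituting r = 0.0778 m, L = 0.3402 m, θ = 171.4°: d²x/dθ² = +0.059899 m.
a = ω²·d²x/dθ² = (19.19)²·(+0.059899) = +22.058 m/s²;  |a| = 22.058 m/s².

22.1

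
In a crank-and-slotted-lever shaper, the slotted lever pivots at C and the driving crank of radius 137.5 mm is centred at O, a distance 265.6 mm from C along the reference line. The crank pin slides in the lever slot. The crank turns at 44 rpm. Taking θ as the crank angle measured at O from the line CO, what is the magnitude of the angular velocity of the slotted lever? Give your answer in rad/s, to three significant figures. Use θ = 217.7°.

ω = 4.608 rad/s (from 44 rpm).
Crank pin A relative to C: A = (d + r cosθ, r sinθ); lever angle φ = atan2(r sinθ, d + r cosθ).
Differentiating tanφ: φ̇ = rω(d cosθ + r)/(d² + r² + 2dr cosθ).
d² + r² + 2dr cosθ = |CA|² = 0.0316586 m²;  d cosθ + r = -0.072649 m.
|ω_lever| = |0.1375·4.608·-0.072649| / 0.0316586 = 1.4539 rad/s.

1.45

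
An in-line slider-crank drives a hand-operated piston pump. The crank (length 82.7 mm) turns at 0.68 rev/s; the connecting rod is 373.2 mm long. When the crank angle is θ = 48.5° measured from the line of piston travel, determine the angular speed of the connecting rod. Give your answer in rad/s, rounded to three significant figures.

0.636

ω = 4.273 rad/s (converted from 0.68 rev/s).
The rod makes angle φ with the slider axis where L sinφ = r sinθ; differentiating, L cosφ·φ̇ = r ω cosθ.
L cosφ = √(L² − r² sin²θ) = 0.36802 m.
|ω_rod| = r ω |cosθ| / √(L² − r² sin²θ) = 0.0827·4.273·0.66262/0.36802 = 0.63618 rad/s.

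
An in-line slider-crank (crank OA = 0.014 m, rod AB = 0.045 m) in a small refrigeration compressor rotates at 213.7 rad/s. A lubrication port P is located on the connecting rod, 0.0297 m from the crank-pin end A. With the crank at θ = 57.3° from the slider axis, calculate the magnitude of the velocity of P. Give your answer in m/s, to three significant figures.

2.86

ω = 213.7 rad/s.  Crank-pin speed |V_A| = rω = 2.9918 m/s, perpendicular to OA.
Rod angle: sinφ = −(r/L) sinθ ⇒ φ = -15.177°; ω_rod = −rω cosθ/√(L²−r²sin²θ) = -37.216 rad/s.
V_P = V_A + ω_rod × AP, with AP = 0.0297 m along the rod.
Components: V_Px = −rω sinθ − a·ω_rod·sinφ = -2.807 m/s;  V_Py = rω cosθ + a·ω_rod·cosφ = +0.54954 m/s.
|V_P| = √(V_Px² + V_Py²) = 2.8603 m/s.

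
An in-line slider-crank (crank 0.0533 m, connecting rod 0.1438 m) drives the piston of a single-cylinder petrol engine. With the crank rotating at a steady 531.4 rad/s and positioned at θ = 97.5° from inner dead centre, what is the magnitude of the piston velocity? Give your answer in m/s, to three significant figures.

ω = 531.4 rad/s
For an in-line slider-crank, x = r cosθ + √(L² − r² sin²θ), so v = −rω sinθ·[1 + r cosθ/√(L² − r² sin²θ)].
With r = 0.0533 m, L = 0.1438 m, θ = 97.5°: √(L² − r² sin²θ) = 0.13374 m.
v = −0.0533·531.4·0.99144·[1 + 0.0533·-0.13053/0.13374] = -26.621 m/s.
|v| = 26.621 m/s.

26.6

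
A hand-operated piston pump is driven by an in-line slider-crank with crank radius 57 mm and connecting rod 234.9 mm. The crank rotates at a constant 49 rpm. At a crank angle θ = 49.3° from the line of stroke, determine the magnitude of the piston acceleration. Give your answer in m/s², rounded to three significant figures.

ω = 2π·49/60 = 5.131 rad/s
x(θ) = r cosθ + √(L² − r² sin²θ); with ω constant, a = ω²·d²x/dθ².
d²x/dθ² = −r cosθ − r²(cos2θ)/√u − r⁴ sin²2θ/(4u^{3/2}),  u = L² − r² sin²θ = 0.0533106 m².
Substituting r = 0.057 m, L = 0.2349 m, θ = 49.3°: d²x/dθ² = -0.035275 m.
a = ω²·d²x/dθ² = (5.131)²·(-0.035275) = -0.92879 m/s²;  |a| = 0.92879 m/s².

0.929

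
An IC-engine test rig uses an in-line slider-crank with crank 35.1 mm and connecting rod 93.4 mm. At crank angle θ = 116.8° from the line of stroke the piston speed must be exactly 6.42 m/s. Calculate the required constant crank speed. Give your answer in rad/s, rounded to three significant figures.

250

For an in-line slider-crank, |v_piston| = rω|sinθ|·[1 + r cosθ/√(L² − r² sin²θ)].
With r = 0.0351 m, L = 0.0934 m, θ = 116.8°: the bracketed kinematic factor |dx/dθ| = 0.025695 m.
ω = v/|dx/dθ| = 6.42/0.025695 = 249.86 rad/s.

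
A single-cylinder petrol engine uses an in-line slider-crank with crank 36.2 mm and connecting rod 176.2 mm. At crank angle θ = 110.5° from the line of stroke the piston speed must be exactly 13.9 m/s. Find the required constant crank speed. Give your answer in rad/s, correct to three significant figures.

For an in-line slider-crank, |v_piston| = rω|sinθ|·[1 + r cosθ/√(L² − r² sin²θ)].
With r = 0.0362 m, L = 0.1762 m, θ = 110.5°: the bracketed kinematic factor |dx/dθ| = 0.031421 m.
ω = v/|dx/dθ| = 13.9/0.031421 = 442.37 rad/s.

442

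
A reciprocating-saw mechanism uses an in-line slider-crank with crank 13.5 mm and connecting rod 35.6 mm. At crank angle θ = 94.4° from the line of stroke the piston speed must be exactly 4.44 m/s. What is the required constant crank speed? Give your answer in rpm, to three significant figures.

3250

For an in-line slider-crank, |v_piston| = rω|sinθ|·[1 + r cosθ/√(L² − r² sin²θ)].
With r = 0.0135 m, L = 0.0356 m, θ = 94.4°: the bracketed kinematic factor |dx/dθ| = 0.013037 m.
ω = v/|dx/dθ| = 4.44/0.013037 = 340.56 rad/s.
N = 60ω/(2π) = 3252.1 rpm.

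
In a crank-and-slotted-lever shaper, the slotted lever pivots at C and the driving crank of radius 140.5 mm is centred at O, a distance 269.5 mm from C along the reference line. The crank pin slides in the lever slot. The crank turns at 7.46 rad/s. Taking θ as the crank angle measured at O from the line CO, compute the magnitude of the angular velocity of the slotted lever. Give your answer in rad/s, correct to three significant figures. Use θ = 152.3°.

4.06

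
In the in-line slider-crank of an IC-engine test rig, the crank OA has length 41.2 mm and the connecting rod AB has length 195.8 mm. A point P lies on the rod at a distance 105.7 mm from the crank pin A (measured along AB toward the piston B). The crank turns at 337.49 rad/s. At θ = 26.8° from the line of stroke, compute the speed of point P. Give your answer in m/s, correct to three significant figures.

8.96

ω = 337.5 rad/s.  Crank-pin speed |V_A| = rω = 13.905 m/s, perpendicular to OA.
Rod angle: sinφ = −(r/L) sinθ ⇒ φ = -5.444°; ω_rod = −rω cosθ/√(L²−r²sin²θ) = -63.674 rad/s.
V_P = V_A + ω_rod × AP, with AP = 0.1057 m along the rod.
Components: V_Px = −rω sinθ − a·ω_rod·sinφ = -6.9078 m/s;  V_Py = rω cosθ + a·ω_rod·cosφ = +5.7111 m/s.
|V_P| = √(V_Px² + V_Py²) = 8.9629 m/s.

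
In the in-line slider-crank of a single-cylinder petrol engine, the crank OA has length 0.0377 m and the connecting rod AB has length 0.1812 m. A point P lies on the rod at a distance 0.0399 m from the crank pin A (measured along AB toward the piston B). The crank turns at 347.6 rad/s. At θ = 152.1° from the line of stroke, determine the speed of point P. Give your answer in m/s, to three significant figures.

ω = 347.6 rad/s.  Crank-pin speed |V_A| = rω = 13.105 m/s, perpendicular to OA.
Rod angle: sinφ = −(r/L) sinθ ⇒ φ = -5.587°; ω_rod = −rω cosθ/√(L²−r²sin²θ) = +64.22 rad/s.
V_P = V_A + ω_rod × AP, with AP = 0.0399 m along the rod.
Components: V_Px = −rω sinθ − a·ω_rod·sinφ = -5.8825 m/s;  V_Py = rω cosθ + a·ω_rod·cosφ = -9.0311 m/s.
|V_P| = √(V_Px² + V_Py²) = 10.778 m/s.

10.8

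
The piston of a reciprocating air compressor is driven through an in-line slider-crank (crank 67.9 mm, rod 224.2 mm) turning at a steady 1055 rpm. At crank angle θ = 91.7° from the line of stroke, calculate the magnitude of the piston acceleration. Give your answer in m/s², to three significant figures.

287

ω = 2π·1055/60 = 110.5 rad/s
x(θ) = r cosθ + √(L² − r² sin²θ); with ω constant, a = ω²·d²x/dθ².
d²x/dθ² = −r cosθ − r²(cos2θ)/√u − r⁴ sin²2θ/(4u^{3/2}),  u = L² − r² sin²θ = 0.0456593 m².
Substituting r = 0.0679 m, L = 0.2242 m, θ = 91.7°: d²x/dθ² = +0.023551 m.
a = ω²·d²x/dθ² = (110.5)²·(+0.023551) = +287.45 m/s²;  |a| = 287.45 m/s².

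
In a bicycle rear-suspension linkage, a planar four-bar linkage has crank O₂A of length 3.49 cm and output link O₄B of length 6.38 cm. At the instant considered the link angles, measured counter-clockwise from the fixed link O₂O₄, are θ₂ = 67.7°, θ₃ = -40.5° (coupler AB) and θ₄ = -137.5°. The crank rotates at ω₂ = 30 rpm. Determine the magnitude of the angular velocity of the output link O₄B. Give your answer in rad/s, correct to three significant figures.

1.64

ω₂ = 3.142 rad/s (from 30 rpm).
Differentiating the loop-closure r₂e^{iθ₂}+r₃e^{iθ₃}=r₁+r₄e^{iθ₄} gives r₂ω₂e^{iθ₂}+r₃ω₃e^{iθ₃}=r₄ω₄e^{iθ₄}.
Eliminating the other unknown: ω₄ = r₂ω₂ sin(θ₂−θ₃) / [r₄ sin(θ₄−θ₃)].
Numerator sine = +0.94997; denominator sine = -0.99255.
Result = 0.0349·3.142·(+0.94997) / (0.0638·(-0.99255)) = -1.6448 rad/s; magnitude 1.6448 rad/s.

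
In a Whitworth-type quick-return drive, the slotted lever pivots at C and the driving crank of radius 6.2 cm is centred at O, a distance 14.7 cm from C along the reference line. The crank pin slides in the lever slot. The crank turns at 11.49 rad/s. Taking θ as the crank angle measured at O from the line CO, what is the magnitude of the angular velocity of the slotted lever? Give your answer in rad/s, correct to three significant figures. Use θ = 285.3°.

2.37

ω = 11.49 rad/s
Crank pin A relative to C: A = (d + r cosθ, r sinθ); lever angle φ = atan2(r sinθ, d + r cosθ).
Differentiating tanφ: φ̇ = rω(d cosθ + r)/(d² + r² + 2dr cosθ).
d² + r² + 2dr cosθ = |CA|² = 0.0302629 m²;  d cosθ + r = +0.10079 m.
|ω_lever| = |0.062·11.49·+0.10079| / 0.0302629 = 2.3726 rad/s.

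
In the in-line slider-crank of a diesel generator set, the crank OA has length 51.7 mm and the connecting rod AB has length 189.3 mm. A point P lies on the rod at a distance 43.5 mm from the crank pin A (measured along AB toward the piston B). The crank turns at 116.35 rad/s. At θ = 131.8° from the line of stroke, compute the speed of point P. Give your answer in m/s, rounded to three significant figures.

5.29

ω = 116.3 rad/s.  Crank-pin speed |V_A| = rω = 6.0153 m/s, perpendicular to OA.
Rod angle: sinφ = −(r/L) sinθ ⇒ φ = -11.747°; ω_rod = −rω cosθ/√(L²−r²sin²θ) = +21.633 rad/s.
V_P = V_A + ω_rod × AP, with AP = 0.0435 m along the rod.
Components: V_Px = −rω sinθ − a·ω_rod·sinφ = -4.2927 m/s;  V_Py = rω cosθ + a·ω_rod·cosφ = -3.0881 m/s.
|V_P| = √(V_Px² + V_Py²) = 5.288 m/s.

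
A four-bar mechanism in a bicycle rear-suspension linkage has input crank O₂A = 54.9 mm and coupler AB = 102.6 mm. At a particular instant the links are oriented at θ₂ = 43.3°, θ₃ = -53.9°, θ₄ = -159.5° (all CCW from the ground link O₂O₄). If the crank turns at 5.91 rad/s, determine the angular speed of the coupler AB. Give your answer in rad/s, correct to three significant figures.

1.27

ω₂ = 5.91 rad/s
Differentiating the loop-closure r₂e^{iθ₂}+r₃e^{iθ₃}=r₁+r₄e^{iθ₄} gives r₂ω₂e^{iθ₂}+r₃ω₃e^{iθ₃}=r₄ω₄e^{iθ₄}.
Eliminating the other unknown: ω₃ = r₂ω₂ sin(θ₄−θ₂) / [r₃ sin(θ₃−θ₄)].
Numerator sine = +0.38752; denominator sine = +0.96316.
Result = 0.0549·5.91·(+0.38752) / (0.1026·(+0.96316)) = +1.2723 rad/s; magnitude 1.2723 rad/s.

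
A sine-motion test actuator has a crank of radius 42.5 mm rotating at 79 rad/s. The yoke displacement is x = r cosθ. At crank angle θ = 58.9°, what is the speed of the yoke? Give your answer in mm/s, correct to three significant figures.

ω = 79 rad/s
x = r cosθ ⇒ ẋ = −rω sinθ.
|v| = rω|sinθ| = 0.0425·79·|sin 58.9°| = 2.8749 m/s = 2874.9 mm/s.

2870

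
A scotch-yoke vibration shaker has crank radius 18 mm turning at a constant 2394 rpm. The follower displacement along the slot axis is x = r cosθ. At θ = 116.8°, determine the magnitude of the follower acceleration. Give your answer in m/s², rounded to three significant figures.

510

ω = 250.7 rad/s (from 2394 rpm).
x = r cosθ ⇒ ẍ = −rω² cosθ (ω constant).
|a| = rω²|cosθ| = 0.018·(250.7)²·|cos 116.8°| = 510.08 m/s².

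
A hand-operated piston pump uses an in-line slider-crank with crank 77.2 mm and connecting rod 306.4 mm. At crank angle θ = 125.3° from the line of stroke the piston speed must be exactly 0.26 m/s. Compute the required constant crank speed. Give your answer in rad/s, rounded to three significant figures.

4.85

For an in-line slider-crank, |v_piston| = rω|sinθ|·[1 + r cosθ/√(L² − r² sin²θ)].
With r = 0.0772 m, L = 0.3064 m, θ = 125.3°: the bracketed kinematic factor |dx/dθ| = 0.053632 m.
ω = v/|dx/dθ| = 0.26/0.053632 = 4.8478 rad/s.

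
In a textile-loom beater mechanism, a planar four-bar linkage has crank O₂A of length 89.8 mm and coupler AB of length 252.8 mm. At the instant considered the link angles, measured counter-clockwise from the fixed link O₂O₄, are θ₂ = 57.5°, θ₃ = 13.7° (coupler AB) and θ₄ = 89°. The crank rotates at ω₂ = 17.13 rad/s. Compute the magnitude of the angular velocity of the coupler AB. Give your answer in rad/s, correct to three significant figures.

ω₂ = 17.13 rad/s
Differentiating the loop-closure r₂e^{iθ₂}+r₃e^{iθ₃}=r₁+r₄e^{iθ₄} gives r₂ω₂e^{iθ₂}+r₃ω₃e^{iθ₃}=r₄ω₄e^{iθ₄}.
Eliminating the other unknown: ω₃ = r₂ω₂ sin(θ₄−θ₂) / [r₃ sin(θ₃−θ₄)].
Numerator sine = +0.52250; denominator sine = -0.96727.
Result = 0.0898·17.13·(+0.52250) / (0.2528·(-0.96727)) = -3.287 rad/s; magnitude 3.287 rad/s.

3.29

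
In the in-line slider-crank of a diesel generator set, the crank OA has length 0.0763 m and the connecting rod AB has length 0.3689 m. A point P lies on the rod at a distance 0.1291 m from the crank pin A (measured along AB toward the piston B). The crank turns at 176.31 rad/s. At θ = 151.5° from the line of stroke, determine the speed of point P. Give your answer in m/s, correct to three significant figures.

9.76

ω = 176.3 rad/s.  Crank-pin speed |V_A| = rω = 13.452 m/s, perpendicular to OA.
Rod angle: sinφ = −(r/L) sinθ ⇒ φ = -5.664°; ω_rod = −rω cosθ/√(L²−r²sin²θ) = +32.205 rad/s.
V_P = V_A + ω_rod × AP, with AP = 0.1291 m along the rod.
Components: V_Px = −rω sinθ − a·ω_rod·sinφ = -6.0086 m/s;  V_Py = rω cosθ + a·ω_rod·cosφ = -7.6849 m/s.
|V_P| = √(V_Px² + V_Py²) = 9.7551 m/s.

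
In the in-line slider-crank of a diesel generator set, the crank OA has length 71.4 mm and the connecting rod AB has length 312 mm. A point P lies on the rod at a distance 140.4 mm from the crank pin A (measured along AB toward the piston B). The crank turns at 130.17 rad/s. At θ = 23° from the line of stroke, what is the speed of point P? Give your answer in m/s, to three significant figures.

ω = 130.2 rad/s.  Crank-pin speed |V_A| = rω = 9.2941 m/s, perpendicular to OA.
Rod angle: sinφ = −(r/L) sinθ ⇒ φ = -5.130°; ω_rod = −rω cosθ/√(L²−r²sin²θ) = -27.531 rad/s.
V_P = V_A + ω_rod × AP, with AP = 0.1404 m along the rod.
Components: V_Px = −rω sinθ − a·ω_rod·sinφ = -3.9771 m/s;  V_Py = rω cosθ + a·ω_rod·cosφ = +4.7054 m/s.
|V_P| = √(V_Px² + V_Py²) = 6.1611 m/s.

6.16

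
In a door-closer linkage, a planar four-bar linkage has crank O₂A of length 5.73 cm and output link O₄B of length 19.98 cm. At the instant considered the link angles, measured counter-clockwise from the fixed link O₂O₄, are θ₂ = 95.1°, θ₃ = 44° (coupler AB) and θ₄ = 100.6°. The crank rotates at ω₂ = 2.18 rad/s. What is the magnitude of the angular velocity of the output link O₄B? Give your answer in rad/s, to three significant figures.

0.583

ω₂ = 2.18 rad/s
Differentiating the loop-closure r₂e^{iθ₂}+r₃e^{iθ₃}=r₁+r₄e^{iθ₄} gives r₂ω₂e^{iθ₂}+r₃ω₃e^{iθ₃}=r₄ω₄e^{iθ₄}.
Eliminating the other unknown: ω₄ = r₂ω₂ sin(θ₂−θ₃) / [r₄ sin(θ₄−θ₃)].
Numerator sine = +0.77824; denominator sine = +0.83485.
Result = 0.0573·2.18·(+0.77824) / (0.1998·(+0.83485)) = +0.58281 rad/s; magnitude 0.58281 rad/s.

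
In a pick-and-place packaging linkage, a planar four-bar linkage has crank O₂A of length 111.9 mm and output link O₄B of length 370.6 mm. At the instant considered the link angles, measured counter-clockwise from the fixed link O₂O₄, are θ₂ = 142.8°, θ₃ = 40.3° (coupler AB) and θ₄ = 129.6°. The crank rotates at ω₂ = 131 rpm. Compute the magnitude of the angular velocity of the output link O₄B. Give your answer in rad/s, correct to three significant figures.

ω₂ = 13.72 rad/s (from 131 rpm).
Differentiating the loop-closure r₂e^{iθ₂}+r₃e^{iθ₃}=r₁+r₄e^{iθ₄} gives r₂ω₂e^{iθ₂}+r₃ω₃e^{iθ₃}=r₄ω₄e^{iθ₄}.
Eliminating the other unknown: ω₄ = r₂ω₂ sin(θ₂−θ₃) / [r₄ sin(θ₄−θ₃)].
Numerator sine = +0.97630; denominator sine = +0.99993.
Result = 0.1119·13.72·(+0.97630) / (0.3706·(+0.99993)) = +4.0443 rad/s; magnitude 4.0443 rad/s.

4.04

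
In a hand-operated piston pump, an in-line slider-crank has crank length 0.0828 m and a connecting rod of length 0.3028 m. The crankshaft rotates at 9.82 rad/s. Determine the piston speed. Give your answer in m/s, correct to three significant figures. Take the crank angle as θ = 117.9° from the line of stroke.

0.624

ω = 9.82 rad/s
For an in-line slider-crank, x = r cosθ + √(L² − r² sin²θ), so v = −rω sinθ·[1 + r cosθ/√(L² − r² sin²θ)].
With r = 0.0828 m, L = 0.3028 m, θ = 117.9°: √(L² − r² sin²θ) = 0.29383 m.
v = −0.0828·9.82·0.88377·[1 + 0.0828·-0.46793/0.29383] = -0.62383 m/s.
|v| = 0.62383 m/s.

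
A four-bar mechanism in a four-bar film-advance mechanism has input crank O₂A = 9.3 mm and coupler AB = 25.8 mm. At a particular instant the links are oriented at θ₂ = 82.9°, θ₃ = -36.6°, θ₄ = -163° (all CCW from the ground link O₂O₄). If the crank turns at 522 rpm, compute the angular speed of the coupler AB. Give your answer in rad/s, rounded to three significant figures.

ω₂ = 54.66 rad/s (from 522 rpm).
Differentiating the loop-closure r₂e^{iθ₂}+r₃e^{iθ₃}=r₁+r₄e^{iθ₄} gives r₂ω₂e^{iθ₂}+r₃ω₃e^{iθ₃}=r₄ω₄e^{iθ₄}.
Eliminating the other unknown: ω₃ = r₂ω₂ sin(θ₄−θ₂) / [r₃ sin(θ₃−θ₄)].
Numerator sine = +0.91283; denominator sine = +0.80489.
Result = 0.0093·54.66·(+0.91283) / (0.0258·(+0.80489)) = +22.347 rad/s; magnitude 22.347 rad/s.

22.3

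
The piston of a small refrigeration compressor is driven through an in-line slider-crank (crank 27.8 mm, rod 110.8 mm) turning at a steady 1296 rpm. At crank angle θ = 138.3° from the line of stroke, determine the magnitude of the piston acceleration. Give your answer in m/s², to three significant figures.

365

ω = 2π·1296/60 = 135.7 rad/s
x(θ) = r cosθ + √(L² − r² sin²θ); with ω constant, a = ω²·d²x/dθ².
d²x/dθ² = −r cosθ − r²(cos2θ)/√u − r⁴ sin²2θ/(4u^{3/2}),  u = L² − r² sin²θ = 0.0119346 m².
Substituting r = 0.0278 m, L = 0.1108 m, θ = 138.3°: d²x/dθ² = +0.01983 m.
a = ω²·d²x/dθ² = (135.7)²·(+0.01983) = +365.26 m/s²;  |a| = 365.26 m/s².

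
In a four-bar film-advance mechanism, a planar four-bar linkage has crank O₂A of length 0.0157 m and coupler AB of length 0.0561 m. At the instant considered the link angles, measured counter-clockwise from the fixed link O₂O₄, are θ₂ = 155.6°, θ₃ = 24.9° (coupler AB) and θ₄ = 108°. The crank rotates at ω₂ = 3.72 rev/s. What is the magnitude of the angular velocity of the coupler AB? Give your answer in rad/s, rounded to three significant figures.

4.87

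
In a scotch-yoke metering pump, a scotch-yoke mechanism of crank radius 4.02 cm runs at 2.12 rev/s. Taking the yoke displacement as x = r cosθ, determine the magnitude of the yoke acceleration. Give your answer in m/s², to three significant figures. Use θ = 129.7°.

ω = 13.32 rad/s (from 2.12 rev/s).
x = r cosθ ⇒ ẍ = −rω² cosθ (ω constant).
|a| = rω²|cosθ| = 0.0402·(13.32)²·|cos 129.7°| = 4.5562 m/s².

4.56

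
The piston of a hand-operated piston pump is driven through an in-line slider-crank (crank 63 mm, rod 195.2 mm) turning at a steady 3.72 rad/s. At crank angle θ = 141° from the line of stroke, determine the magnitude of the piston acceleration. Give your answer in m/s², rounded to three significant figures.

0.610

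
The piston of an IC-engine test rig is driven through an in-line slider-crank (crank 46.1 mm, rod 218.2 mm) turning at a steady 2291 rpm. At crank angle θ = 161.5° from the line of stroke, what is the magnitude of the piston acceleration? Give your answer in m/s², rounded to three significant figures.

ω = 2π·2291/60 = 239.9 rad/s
x(θ) = r cosθ + √(L² − r² sin²θ); with ω constant, a = ω²·d²x/dθ².
d²x/dθ² = −r cosθ − r²(cos2θ)/√u − r⁴ sin²2θ/(4u^{3/2}),  u = L² − r² sin²θ = 0.0473973 m².
Substituting r = 0.0461 m, L = 0.2182 m, θ = 161.5°: d²x/dθ² = +0.035882 m.
a = ω²·d²x/dθ² = (239.9)²·(+0.035882) = +2065.3 m/s²;  |a| = 2065.3 m/s².

2070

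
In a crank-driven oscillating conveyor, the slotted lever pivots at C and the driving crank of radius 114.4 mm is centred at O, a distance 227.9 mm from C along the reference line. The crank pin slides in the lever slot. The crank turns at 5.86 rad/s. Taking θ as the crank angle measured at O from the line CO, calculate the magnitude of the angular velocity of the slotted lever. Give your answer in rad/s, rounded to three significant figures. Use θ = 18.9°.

ω = 5.86 rad/s
Crank pin A relative to C: A = (d + r cosθ, r sinθ); lever angle φ = atan2(r sinθ, d + r cosθ).
Differentiating tanφ: φ̇ = rω(d cosθ + r)/(d² + r² + 2dr cosθ).
d² + r² + 2dr cosθ = |CA|² = 0.114358 m²;  d cosθ + r = +0.33001 m.
|ω_lever| = |0.1144·5.86·+0.33001| / 0.114358 = 1.9346 rad/s.

1.93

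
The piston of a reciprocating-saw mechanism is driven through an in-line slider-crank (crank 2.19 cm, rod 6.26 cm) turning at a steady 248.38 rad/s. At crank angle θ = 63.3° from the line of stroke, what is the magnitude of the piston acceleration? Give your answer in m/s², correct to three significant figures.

ω = 248.4 rad/s
x(θ) = r cosθ + √(L² − r² sin²θ); with ω constant, a = ω²·d²x/dθ².
d²x/dθ² = −r cosθ − r²(cos2θ)/√u − r⁴ sin²2θ/(4u^{3/2}),  u = L² − r² sin²θ = 0.00353598 m².
Substituting r = 0.0219 m, L = 0.0626 m, θ = 63.3°: d²x/dθ² = -0.0052075 m.
a = ω²·d²x/dθ² = (248.4)²·(-0.0052075) = -321.26 m/s²;  |a| = 321.26 m/s².

321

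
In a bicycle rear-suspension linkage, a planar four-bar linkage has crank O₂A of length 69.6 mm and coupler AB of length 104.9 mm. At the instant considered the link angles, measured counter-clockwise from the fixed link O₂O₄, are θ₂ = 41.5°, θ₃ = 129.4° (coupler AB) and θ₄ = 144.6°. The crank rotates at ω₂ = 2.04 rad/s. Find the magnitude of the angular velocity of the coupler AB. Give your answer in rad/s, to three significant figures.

ω₂ = 2.04 rad/s
Differentiating the loop-closure r₂e^{iθ₂}+r₃e^{iθ₃}=r₁+r₄e^{iθ₄} gives r₂ω₂e^{iθ₂}+r₃ω₃e^{iθ₃}=r₄ω₄e^{iθ₄}.
Eliminating the other unknown: ω₃ = r₂ω₂ sin(θ₄−θ₂) / [r₃ sin(θ₃−θ₄)].
Numerator sine = +0.97398; denominator sine = -0.26219.
Result = 0.0696·2.04·(+0.97398) / (0.1049·(-0.26219)) = -5.028 rad/s; magnitude 5.028 rad/s.

5.03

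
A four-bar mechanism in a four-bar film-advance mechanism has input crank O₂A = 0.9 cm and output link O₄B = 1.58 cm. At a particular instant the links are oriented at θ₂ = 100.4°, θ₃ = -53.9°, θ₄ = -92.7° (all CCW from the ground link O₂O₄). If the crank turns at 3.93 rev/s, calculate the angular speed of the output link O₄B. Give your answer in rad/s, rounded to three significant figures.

9.73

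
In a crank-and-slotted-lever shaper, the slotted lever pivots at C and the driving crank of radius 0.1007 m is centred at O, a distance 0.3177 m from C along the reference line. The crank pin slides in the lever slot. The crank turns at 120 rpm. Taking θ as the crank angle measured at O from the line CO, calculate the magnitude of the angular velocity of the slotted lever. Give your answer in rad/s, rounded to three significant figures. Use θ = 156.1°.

4.57

ω = 12.57 rad/s (from 120 rpm).
Crank pin A relative to C: A = (d + r cosθ, r sinθ); lever angle φ = atan2(r sinθ, d + r cosθ).
Differentiating tanφ: φ̇ = rω(d cosθ + r)/(d² + r² + 2dr cosθ).
d² + r² + 2dr cosθ = |CA|² = 0.0525754 m²;  d cosθ + r = -0.18976 m.
|ω_lever| = |0.1007·12.57·-0.18976| / 0.0525754 = 4.5673 rad/s.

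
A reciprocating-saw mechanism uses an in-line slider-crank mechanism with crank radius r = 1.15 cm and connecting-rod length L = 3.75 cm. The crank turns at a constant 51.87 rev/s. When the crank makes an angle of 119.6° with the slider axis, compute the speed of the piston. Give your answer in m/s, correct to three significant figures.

ω = 2π·51.9 = 325.9 rad/s
For an in-line slider-crank, x = r cosθ + √(L² − r² sin²θ), so v = −rω sinθ·[1 + r cosθ/√(L² − r² sin²θ)].
With r = 0.0115 m, L = 0.0375 m, θ = 119.6°: √(L² − r² sin²θ) = 0.036142 m.
v = −0.0115·325.9·0.86949·[1 + 0.0115·-0.49394/0.036142] = -2.7466 m/s.
|v| = 2.7466 m/s.

2.75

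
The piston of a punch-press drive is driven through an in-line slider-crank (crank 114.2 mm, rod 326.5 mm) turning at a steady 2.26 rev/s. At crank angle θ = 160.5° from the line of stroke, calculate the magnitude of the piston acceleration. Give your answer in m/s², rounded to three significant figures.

ω = 2π·2.26 = 14.2 rad/s
x(θ) = r cosθ + √(L² − r² sin²θ); with ω constant, a = ω²·d²x/dθ².
d²x/dθ² = −r cosθ − r²(cos2θ)/√u − r⁴ sin²2θ/(4u^{3/2}),  u = L² − r² sin²θ = 0.105149 m².
Substituting r = 0.1142 m, L = 0.3265 m, θ = 160.5°: d²x/dθ² = +0.0759 m.
a = ω²·d²x/dθ² = (14.2)²·(+0.0759) = +15.304 m/s²;  |a| = 15.304 m/s².

15.3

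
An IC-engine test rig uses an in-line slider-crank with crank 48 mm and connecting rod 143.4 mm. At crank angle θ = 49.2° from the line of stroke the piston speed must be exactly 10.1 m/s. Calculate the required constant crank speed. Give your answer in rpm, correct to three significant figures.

For an in-line slider-crank, |v_piston| = rω|sinθ|·[1 + r cosθ/√(L² − r² sin²θ)].
With r = 0.048 m, L = 0.1434 m, θ = 49.2°: the bracketed kinematic factor |dx/dθ| = 0.044551 m.
ω = v/|dx/dθ| = 10.1/0.044551 = 226.71 rad/s.
N = 60ω/(2π) = 2164.9 rpm.

2160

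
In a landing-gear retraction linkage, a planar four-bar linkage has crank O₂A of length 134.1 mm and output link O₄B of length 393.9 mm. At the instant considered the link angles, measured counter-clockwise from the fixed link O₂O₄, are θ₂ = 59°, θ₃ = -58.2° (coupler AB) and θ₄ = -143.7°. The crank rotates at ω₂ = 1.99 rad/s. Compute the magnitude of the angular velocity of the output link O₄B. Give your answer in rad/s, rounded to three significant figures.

0.604

ω₂ = 1.99 rad/s
Differentiating the loop-closure r₂e^{iθ₂}+r₃e^{iθ₃}=r₁+r₄e^{iθ₄} gives r₂ω₂e^{iθ₂}+r₃ω₃e^{iθ₃}=r₄ω₄e^{iθ₄}.
Eliminating the other unknown: ω₄ = r₂ω₂ sin(θ₂−θ₃) / [r₄ sin(θ₄−θ₃)].
Numerator sine = +0.88942; denominator sine = -0.99692.
Result = 0.1341·1.99·(+0.88942) / (0.3939·(-0.99692)) = -0.60442 rad/s; magnitude 0.60442 rad/s.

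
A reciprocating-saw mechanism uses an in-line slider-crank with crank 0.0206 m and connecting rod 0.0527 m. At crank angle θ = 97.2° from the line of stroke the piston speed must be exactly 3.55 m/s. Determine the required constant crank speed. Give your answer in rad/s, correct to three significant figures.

183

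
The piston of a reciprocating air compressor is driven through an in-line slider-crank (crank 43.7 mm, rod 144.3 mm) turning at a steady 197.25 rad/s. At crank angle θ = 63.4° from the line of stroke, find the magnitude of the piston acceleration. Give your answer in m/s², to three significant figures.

ω = 197.2 rad/s
x(θ) = r cosθ + √(L² − r² sin²θ); with ω constant, a = ω²·d²x/dθ².
d²x/dθ² = −r cosθ − r²(cos2θ)/√u − r⁴ sin²2θ/(4u^{3/2}),  u = L² − r² sin²θ = 0.0192957 m².
Substituting r = 0.0437 m, L = 0.1443 m, θ = 63.4°: d²x/dθ² = -0.01155 m.
a = ω²·d²x/dθ² = (197.2)²·(-0.01155) = -449.38 m/s²;  |a| = 449.38 m/s².

449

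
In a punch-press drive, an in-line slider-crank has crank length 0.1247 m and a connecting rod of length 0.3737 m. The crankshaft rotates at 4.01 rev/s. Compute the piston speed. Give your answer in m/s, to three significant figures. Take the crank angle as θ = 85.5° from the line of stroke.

ω = 2π·4.01 = 25.2 rad/s
For an in-line slider-crank, x = r cosθ + √(L² − r² sin²θ), so v = −rω sinθ·[1 + r cosθ/√(L² − r² sin²θ)].
With r = 0.1247 m, L = 0.3737 m, θ = 85.5°: √(L² − r² sin²θ) = 0.35242 m.
v = −0.1247·25.2·0.99692·[1 + 0.1247·0.07846/0.35242] = -3.2192 m/s.
|v| = 3.2192 m/s.

3.22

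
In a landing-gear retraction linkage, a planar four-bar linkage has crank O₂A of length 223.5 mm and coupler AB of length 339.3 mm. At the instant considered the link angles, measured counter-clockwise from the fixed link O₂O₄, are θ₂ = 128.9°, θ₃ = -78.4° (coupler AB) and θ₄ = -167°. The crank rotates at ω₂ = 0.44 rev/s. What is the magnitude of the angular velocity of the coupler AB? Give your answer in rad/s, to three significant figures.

ω₂ = 2.765 rad/s (from 0.44 rev/s).
Differentiating the loop-closure r₂e^{iθ₂}+r₃e^{iθ₃}=r₁+r₄e^{iθ₄} gives r₂ω₂e^{iθ₂}+r₃ω₃e^{iθ₃}=r₄ω₄e^{iθ₄}.
Eliminating the other unknown: ω₃ = r₂ω₂ sin(θ₄−θ₂) / [r₃ sin(θ₃−θ₄)].
Numerator sine = +0.89956; denominator sine = +0.99970.
Result = 0.2235·2.765·(+0.89956) / (0.3393·(+0.99970)) = +1.6386 rad/s; magnitude 1.6386 rad/s.

1.64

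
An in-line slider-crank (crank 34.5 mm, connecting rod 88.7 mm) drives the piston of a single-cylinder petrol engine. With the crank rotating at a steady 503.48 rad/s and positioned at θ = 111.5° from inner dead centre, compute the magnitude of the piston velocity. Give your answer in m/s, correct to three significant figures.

ω = 503.5 rad/s
For an in-line slider-crank, x = r cosθ + √(L² − r² sin²θ), so v = −rω sinθ·[1 + r cosθ/√(L² − r² sin²θ)].
With r = 0.0345 m, L = 0.0887 m, θ = 111.5°: √(L² − r² sin²θ) = 0.082688 m.
v = −0.0345·503.5·0.93042·[1 + 0.0345·-0.36650/0.082688] = -13.69 m/s.
|v| = 13.69 m/s.

13.7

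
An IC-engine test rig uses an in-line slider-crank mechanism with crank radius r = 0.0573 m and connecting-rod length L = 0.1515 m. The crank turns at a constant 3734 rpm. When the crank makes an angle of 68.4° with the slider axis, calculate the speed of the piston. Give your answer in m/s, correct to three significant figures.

23.9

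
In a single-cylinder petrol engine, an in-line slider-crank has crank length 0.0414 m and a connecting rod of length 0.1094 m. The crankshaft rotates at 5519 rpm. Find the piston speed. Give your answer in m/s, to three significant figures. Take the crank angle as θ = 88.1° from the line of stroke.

ω = 2π·5519/60 = 577.9 rad/s
For an in-line slider-crank, x = r cosθ + √(L² − r² sin²θ), so v = −rω sinθ·[1 + r cosθ/√(L² − r² sin²θ)].
With r = 0.0414 m, L = 0.1094 m, θ = 88.1°: √(L² − r² sin²θ) = 0.10127 m.
v = −0.0414·577.9·0.99945·[1 + 0.0414·0.03316/0.10127] = -24.238 m/s.
|v| = 24.238 m/s.

24.2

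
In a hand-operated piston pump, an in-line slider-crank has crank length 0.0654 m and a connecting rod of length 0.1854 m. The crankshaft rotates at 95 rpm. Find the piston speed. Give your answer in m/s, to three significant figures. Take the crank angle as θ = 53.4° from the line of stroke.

ω = 2π·95/60 = 9.948 rad/s
For an in-line slider-crank, x = r cosθ + √(L² − r² sin²θ), so v = −rω sinθ·[1 + r cosθ/√(L² − r² sin²θ)].
With r = 0.0654 m, L = 0.1854 m, θ = 53.4°: √(L² − r² sin²θ) = 0.17781 m.
v = −0.0654·9.948·0.80282·[1 + 0.0654·0.59622/0.17781] = -0.63688 m/s.
|v| = 0.63688 m/s.

0.637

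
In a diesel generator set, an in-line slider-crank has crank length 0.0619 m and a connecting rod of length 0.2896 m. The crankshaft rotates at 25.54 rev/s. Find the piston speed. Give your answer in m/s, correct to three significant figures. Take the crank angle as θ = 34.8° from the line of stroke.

ω = 2π·25.5 = 160.5 rad/s
For an in-line slider-crank, x = r cosθ + √(L² − r² sin²θ), so v = −rω sinθ·[1 + r cosθ/√(L² − r² sin²θ)].
With r = 0.0619 m, L = 0.2896 m, θ = 34.8°: √(L² − r² sin²θ) = 0.28744 m.
v = −0.0619·160.5·0.57071·[1 + 0.0619·0.82115/0.28744] = -6.6715 m/s.
|v| = 6.6715 m/s.

6.67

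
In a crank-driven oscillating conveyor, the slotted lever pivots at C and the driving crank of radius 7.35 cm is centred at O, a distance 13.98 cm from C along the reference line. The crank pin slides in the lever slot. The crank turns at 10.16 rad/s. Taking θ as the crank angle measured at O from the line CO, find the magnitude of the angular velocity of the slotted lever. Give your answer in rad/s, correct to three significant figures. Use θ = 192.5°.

9.63

ω = 10.16 rad/s
Crank pin A relative to C: A = (d + r cosθ, r sinθ); lever angle φ = atan2(r sinθ, d + r cosθ).
Differentiating tanφ: φ̇ = rω(d cosθ + r)/(d² + r² + 2dr cosθ).
d² + r² + 2dr cosθ = |CA|² = 0.00488282 m²;  d cosθ + r = -0.062986 m.
|ω_lever| = |0.0735·10.16·-0.062986| / 0.00488282 = 9.6329 rad/s.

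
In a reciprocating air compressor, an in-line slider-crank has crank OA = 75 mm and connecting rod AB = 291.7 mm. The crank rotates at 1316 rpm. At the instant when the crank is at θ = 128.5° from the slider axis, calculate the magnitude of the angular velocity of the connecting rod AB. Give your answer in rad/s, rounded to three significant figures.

22.5

ω = 137.8 rad/s (converted from 1316 rpm).
The rod makes angle φ with the slider axis where L sinφ = r sinθ; differentiating, L cosφ·φ̇ = r ω cosθ.
L cosφ = √(L² − r² sin²θ) = 0.28573 m.
|ω_rod| = r ω |cosθ| / √(L² − r² sin²θ) = 0.075·137.8·0.62251/0.28573 = 22.518 rad/s.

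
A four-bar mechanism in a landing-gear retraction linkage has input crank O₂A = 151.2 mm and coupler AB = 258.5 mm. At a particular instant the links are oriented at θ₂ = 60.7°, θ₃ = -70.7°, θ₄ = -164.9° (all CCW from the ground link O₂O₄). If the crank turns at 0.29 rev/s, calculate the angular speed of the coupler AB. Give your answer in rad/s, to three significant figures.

ω₂ = 1.822 rad/s (from 0.29 rev/s).
Differentiating the loop-closure r₂e^{iθ₂}+r₃e^{iθ₃}=r₁+r₄e^{iθ₄} gives r₂ω₂e^{iθ₂}+r₃ω₃e^{iθ₃}=r₄ω₄e^{iθ₄}.
Eliminating the other unknown: ω₃ = r₂ω₂ sin(θ₄−θ₂) / [r₃ sin(θ₃−θ₄)].
Numerator sine = +0.71447; denominator sine = +0.99731.
Result = 0.1512·1.822·(+0.71447) / (0.2585·(+0.99731)) = +0.76352 rad/s; magnitude 0.76352 rad/s.

0.764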